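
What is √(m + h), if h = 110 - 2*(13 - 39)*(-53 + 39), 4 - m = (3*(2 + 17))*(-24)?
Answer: √754 ≈ 27.459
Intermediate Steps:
m = 1372 (m = 4 - 3*(2 + 17)*(-24) = 4 - 3*19*(-24) = 4 - 57*(-24) = 4 - 1*(-1368) = 4 + 1368 = 1372)
h = -618 (h = 110 - (-52)*(-14) = 110 - 2*364 = 110 - 728 = -618)
√(m + h) = √(1372 - 618) = √754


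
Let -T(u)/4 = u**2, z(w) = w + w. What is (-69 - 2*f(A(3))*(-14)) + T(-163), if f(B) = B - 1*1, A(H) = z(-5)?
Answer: -106653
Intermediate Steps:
z(w) = 2*w
A(H) = -10 (A(H) = 2*(-5) = -10)
f(B) = -1 + B (f(B) = B - 1 = -1 + B)
T(u) = -4*u**2
(-69 - 2*f(A(3))*(-14)) + T(-163) = (-69 - 2*(-1 - 10)*(-14)) - 4*(-163)**2 = (-69 - 2*(-11)*(-14)) - 4*26569 = (-69 + 22*(-14)) - 106276 = (-69 - 308) - 106276 = -377 - 106276 = -106653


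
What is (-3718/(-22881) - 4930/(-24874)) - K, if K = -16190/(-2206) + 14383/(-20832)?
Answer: -4568399201881139/726531762164768 ≈ -6.2880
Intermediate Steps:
K = 152770591/22977696 (K = -16190*(-1/2206) + 14383*(-1/20832) = 8095/1103 - 14383/20832 = 152770591/22977696 ≈ 6.6486)
(-3718/(-22881) - 4930/(-24874)) - K = (-3718/(-22881) - 4930/(-24874)) - 1*152770591/22977696 = (-3718*(-1/22881) - 4930*(-1/24874)) - 152770591/22977696 = (3718/22881 + 2465/12437) - 152770591/22977696 = 102642431/284570997 - 152770591/22977696 = -4568399201881139/726531762164768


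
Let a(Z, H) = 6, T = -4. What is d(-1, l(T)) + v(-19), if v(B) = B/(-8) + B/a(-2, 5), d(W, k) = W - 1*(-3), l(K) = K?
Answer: 29/24 ≈ 1.2083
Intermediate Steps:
d(W, k) = 3 + W (d(W, k) = W + 3 = 3 + W)
v(B) = B/24 (v(B) = B/(-8) + B/6 = B*(-1/8) + B*(1/6) = -B/8 + B/6 = B/24)
d(-1, l(T)) + v(-19) = (3 - 1) + (1/24)*(-19) = 2 - 19/24 = 29/24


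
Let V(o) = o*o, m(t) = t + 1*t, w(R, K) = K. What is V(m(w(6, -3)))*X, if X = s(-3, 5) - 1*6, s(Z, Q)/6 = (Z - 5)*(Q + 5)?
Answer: -17496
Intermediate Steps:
s(Z, Q) = 6*(-5 + Z)*(5 + Q) (s(Z, Q) = 6*((Z - 5)*(Q + 5)) = 6*((-5 + Z)*(5 + Q)) = 6*(-5 + Z)*(5 + Q))
m(t) = 2*t (m(t) = t + t = 2*t)
V(o) = o**2
X = -486 (X = (-150 - 30*5 + 30*(-3) + 6*5*(-3)) - 1*6 = (-150 - 150 - 90 - 90) - 6 = -480 - 6 = -486)
V(m(w(6, -3)))*X = (2*(-3))**2*(-486) = (-6)**2*(-486) = 36*(-486) = -17496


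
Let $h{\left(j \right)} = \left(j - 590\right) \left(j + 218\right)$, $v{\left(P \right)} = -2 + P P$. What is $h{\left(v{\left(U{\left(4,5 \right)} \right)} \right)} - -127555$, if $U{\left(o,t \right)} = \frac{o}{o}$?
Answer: $-692$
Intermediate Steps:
$U{\left(o,t \right)} = 1$
$v{\left(P \right)} = -2 + P^{2}$
$h{\left(j \right)} = \left(-590 + j\right) \left(218 + j\right)$
$h{\left(v{\left(U{\left(4,5 \right)} \right)} \right)} - -127555 = \left(-128620 + \left(-2 + 1^{2}\right)^{2} - 372 \left(-2 + 1^{2}\right)\right) - -127555 = \left(-128620 + \left(-2 + 1\right)^{2} - 372 \left(-2 + 1\right)\right) + 127555 = \left(-128620 + \left(-1\right)^{2} - -372\right) + 127555 = \left(-128620 + 1 + 372\right) + 127555 = -128247 + 127555 = -692$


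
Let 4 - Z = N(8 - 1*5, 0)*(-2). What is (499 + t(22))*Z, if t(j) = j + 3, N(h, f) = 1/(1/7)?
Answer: 9432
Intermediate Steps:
N(h, f) = 7 (N(h, f) = 1/(⅐) = 7)
t(j) = 3 + j
Z = 18 (Z = 4 - 7*(-2) = 4 - 1*(-14) = 4 + 14 = 18)
(499 + t(22))*Z = (499 + (3 + 22))*18 = (499 + 25)*18 = 524*18 = 9432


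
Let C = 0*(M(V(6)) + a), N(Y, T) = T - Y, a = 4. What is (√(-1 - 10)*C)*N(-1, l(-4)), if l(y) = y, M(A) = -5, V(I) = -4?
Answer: 0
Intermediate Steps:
C = 0 (C = 0*(-5 + 4) = 0*(-1) = 0)
(√(-1 - 10)*C)*N(-1, l(-4)) = (√(-1 - 10)*0)*(-4 - 1*(-1)) = (√(-11)*0)*(-4 + 1) = ((I*√11)*0)*(-3) = 0*(-3) = 0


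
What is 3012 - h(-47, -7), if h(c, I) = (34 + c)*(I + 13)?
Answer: 3090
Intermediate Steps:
h(c, I) = (13 + I)*(34 + c) (h(c, I) = (34 + c)*(13 + I) = (13 + I)*(34 + c))
3012 - h(-47, -7) = 3012 - (442 + 13*(-47) + 34*(-7) - 7*(-47)) = 3012 - (442 - 611 - 238 + 329) = 3012 - 1*(-78) = 3012 + 78 = 3090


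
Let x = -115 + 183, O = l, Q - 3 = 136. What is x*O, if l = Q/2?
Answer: 4726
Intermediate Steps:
Q = 139 (Q = 3 + 136 = 139)
l = 139/2 ≈ 69.500
O = 139/2 ≈ 69.500
x = 68
x*O = 68*(139/2) = 4726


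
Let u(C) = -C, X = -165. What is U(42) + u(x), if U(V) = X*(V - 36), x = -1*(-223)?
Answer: -1213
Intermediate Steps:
x = 223
U(V) = 5940 - 165*V (U(V) = -165*(V - 36) = -165*(-36 + V) = 5940 - 165*V)
U(42) + u(x) = (5940 - 165*42) - 1*223 = (5940 - 6930) - 223 = -990 - 223 = -1213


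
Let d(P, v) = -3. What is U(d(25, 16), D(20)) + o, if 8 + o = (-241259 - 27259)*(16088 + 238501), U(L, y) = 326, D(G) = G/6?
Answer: -68361728784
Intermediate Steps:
D(G) = G/6 (D(G) = G*(1/6) = G/6)
o = -68361729110 (o = -8 + (-241259 - 27259)*(16088 + 238501) = -8 - 268518*254589 = -8 - 68361729102 = -68361729110)
U(d(25, 16), D(20)) + o = 326 - 68361729110 = -68361728784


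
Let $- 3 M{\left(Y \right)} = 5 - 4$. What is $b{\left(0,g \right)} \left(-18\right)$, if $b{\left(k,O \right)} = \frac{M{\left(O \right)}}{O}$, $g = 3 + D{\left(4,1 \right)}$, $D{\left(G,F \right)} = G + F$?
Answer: $\frac{3}{4} \approx 0.75$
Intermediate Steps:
$M{\left(Y \right)} = - \frac{1}{3}$ ($M{\left(Y \right)} = - \frac{5 - 4}{3} = \left(- \frac{1}{3}\right) 1 = - \frac{1}{3}$)
$D{\left(G,F \right)} = F + G$
$g = 8$ ($g = 3 + \left(1 + 4\right) = 3 + 5 = 8$)
$b{\left(k,O \right)} = - \frac{1}{3 O}$
$b{\left(0,g \right)} \left(-18\right) = - \frac{1}{3 \cdot 8} \left(-18\right) = \left(- \frac{1}{3}\right) \frac{1}{8} \left(-18\right) = \left(- \frac{1}{24}\right) \left(-18\right) = \frac{3}{4}$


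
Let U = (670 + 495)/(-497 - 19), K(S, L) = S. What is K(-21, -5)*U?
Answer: 8155/172 ≈ 47.413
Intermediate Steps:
U = -1165/516 (U = 1165/(-516) = 1165*(-1/516) = -1165/516 ≈ -2.2578)
K(-21, -5)*U = -21*(-1165/516) = 8155/172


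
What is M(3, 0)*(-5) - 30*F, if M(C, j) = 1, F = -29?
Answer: 865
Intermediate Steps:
M(3, 0)*(-5) - 30*F = 1*(-5) - 30*(-29) = -5 + 870 = 865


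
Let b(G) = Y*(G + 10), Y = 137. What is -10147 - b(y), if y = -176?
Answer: 12595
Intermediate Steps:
b(G) = 1370 + 137*G (b(G) = 137*(G + 10) = 137*(10 + G) = 1370 + 137*G)
-10147 - b(y) = -10147 - (1370 + 137*(-176)) = -10147 - (1370 - 24112) = -10147 - 1*(-22742) = -10147 + 22742 = 12595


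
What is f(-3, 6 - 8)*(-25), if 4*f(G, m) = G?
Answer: 75/4 ≈ 18.750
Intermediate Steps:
f(G, m) = G/4
f(-3, 6 - 8)*(-25) = ((¼)*(-3))*(-25) = -¾*(-25) = 75/4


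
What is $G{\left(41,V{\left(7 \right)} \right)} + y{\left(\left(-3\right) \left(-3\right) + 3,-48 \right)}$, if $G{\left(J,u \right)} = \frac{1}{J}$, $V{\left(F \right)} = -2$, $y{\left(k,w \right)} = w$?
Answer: $- \frac{1967}{41} \approx -47.976$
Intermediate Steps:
$G{\left(41,V{\left(7 \right)} \right)} + y{\left(\left(-3\right) \left(-3\right) + 3,-48 \right)} = \frac{1}{41} - 48 = - \frac{1967}{41}$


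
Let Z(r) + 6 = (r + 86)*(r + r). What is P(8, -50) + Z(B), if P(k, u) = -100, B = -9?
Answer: -1492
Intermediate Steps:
Z(r) = -6 + 2*r*(86 + r) (Z(r) = -6 + (r + 86)*(r + r) = -6 + (86 + r)*(2*r) = -6 + 2*r*(86 + r))
P(8, -50) + Z(B) = -100 + (-6 + 2*(-9)² + 172*(-9)) = -100 + (-6 + 2*81 - 1548) = -100 + (-6 + 162 - 1548) = -100 - 1392 = -1492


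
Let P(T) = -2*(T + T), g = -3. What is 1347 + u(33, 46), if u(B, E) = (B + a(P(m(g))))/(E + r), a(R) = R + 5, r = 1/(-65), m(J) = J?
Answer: 4029433/2989 ≈ 1348.1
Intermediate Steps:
P(T) = -4*T
r = -1/65 ≈ -0.015385
a(R) = 5 + R
u(B, E) = (17 + B)/(-1/65 + E) (u(B, E) = (B + (5 - 4*(-3)))/(E - 1/65) = (B + (5 + 12))/(-1/65 + E) = (B + 17)/(-1/65 + E) = (17 + B)/(-1/65 + E))
1347 + u(33, 46) = 1347 + 65*(17 + 33)/(-1 + 65*46) = 1347 + 65*50/(-1 + 2990) = 1347 + 65*50/2989 = 1347 + 65*(1/2989)*50 = 1347 + 3250/2989 = 4029433/2989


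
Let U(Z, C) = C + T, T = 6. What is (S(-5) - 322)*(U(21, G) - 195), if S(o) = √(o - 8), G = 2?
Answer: 60214 - 187*I*√13 ≈ 60214.0 - 674.24*I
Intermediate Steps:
S(o) = √(-8 + o)
U(Z, C) = 6 + C (U(Z, C) = C + 6 = 6 + C)
(S(-5) - 322)*(U(21, G) - 195) = (√(-8 - 5) - 322)*((6 + 2) - 195) = (√(-13) - 322)*(8 - 195) = (I*√13 - 322)*(-187) = (-322 + I*√13)*(-187) = 60214 - 187*I*√13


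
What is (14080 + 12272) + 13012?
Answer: 39364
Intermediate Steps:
(14080 + 12272) + 13012 = 26352 + 13012 = 39364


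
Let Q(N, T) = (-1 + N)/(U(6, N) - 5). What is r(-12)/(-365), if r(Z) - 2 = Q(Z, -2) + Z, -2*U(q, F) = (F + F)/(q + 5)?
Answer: 287/15695 ≈ 0.018286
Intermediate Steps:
U(q, F) = -F/(5 + q) (U(q, F) = -(F + F)/(2*(q + 5)) = -2*F/(2*(5 + q)) = -F/(5 + q))
Q(N, T) = (-1 + N)/(-5 - N/11) (Q(N, T) = (-1 + N)/(-N/(5 + 6) - 5) = (-1 + N)/(-1*N/11 - 5) = (-1 + N)/(-1*N*1/11 - 5) = (-1 + N)/(-N/11 - 5) = (-1 + N)/(-5 - N/11))
r(Z) = 2 + Z + 11*(1 - Z)/(55 + Z) (r(Z) = 2 + (11*(1 - Z)/(55 + Z) + Z) = 2 + (Z + 11*(1 - Z)/(55 + Z)) = 2 + Z + 11*(1 - Z)/(55 + Z))
r(-12)/(-365) = ((121 + (-12)² + 46*(-12))/(55 - 12))/(-365) = ((121 + 144 - 552)/43)*(-1/365) = ((1/43)*(-287))*(-1/365) = -287/43*(-1/365) = 287/15695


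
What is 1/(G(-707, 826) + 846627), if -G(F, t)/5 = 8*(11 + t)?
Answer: 1/813147 ≈ 1.2298e-6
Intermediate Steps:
G(F, t) = -440 - 40*t (G(F, t) = -40*(11 + t) = -5*(88 + 8*t) = -440 - 40*t)
1/(G(-707, 826) + 846627) = 1/((-440 - 40*826) + 846627) = 1/((-440 - 33040) + 846627) = 1/(-33480 + 846627) = 1/813147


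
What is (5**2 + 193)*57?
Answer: 12426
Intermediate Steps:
(5**2 + 193)*57 = (25 + 193)*57 = 218*57 = 12426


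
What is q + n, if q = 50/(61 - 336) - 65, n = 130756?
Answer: 1437599/11 ≈ 1.3069e+5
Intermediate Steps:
q = -717/11 (q = 50/(-275) - 65 = -1/275*50 - 65 = -2/11 - 65 = -717/11 ≈ -65.182)
q + n = -717/11 + 130756 = 1437599/11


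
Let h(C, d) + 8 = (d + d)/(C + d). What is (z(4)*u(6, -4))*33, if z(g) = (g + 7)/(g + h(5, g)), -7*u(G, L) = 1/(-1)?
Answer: -3267/196 ≈ -16.668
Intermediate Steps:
u(G, L) = ⅐ (u(G, L) = -⅐/(-1) = -⅐*(-1) = ⅐)
h(C, d) = -8 + 2*d/(C + d) (h(C, d) = -8 + (d + d)/(C + d) = -8 + (2*d)/(C + d) = -8 + 2*d/(C + d))
z(g) = (7 + g)/(g + 2*(-20 - 3*g)/(5 + g)) (z(g) = (g + 7)/(g + 2*(-4*5 - 3*g)/(5 + g)) = (7 + g)/(g + 2*(-20 - 3*g)/(5 + g)))
(z(4)*u(6, -4))*33 = (((35 + 4² + 12*4)/(-40 + 4² - 1*4))*(⅐))*33 = (((35 + 16 + 48)/(-40 + 16 - 4))*(⅐))*33 = ((99/(-28))*(⅐))*33 = (-1/28*99*(⅐))*33 = -99/28*⅐*33 = -99/196*33 = -3267/196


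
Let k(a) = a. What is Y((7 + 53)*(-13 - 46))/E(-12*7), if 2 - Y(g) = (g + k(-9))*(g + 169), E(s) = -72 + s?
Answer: 11963677/156 ≈ 76690.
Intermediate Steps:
Y(g) = 2 - (-9 + g)*(169 + g) (Y(g) = 2 - (g - 9)*(g + 169) = 2 - (-9 + g)*(169 + g))
Y((7 + 53)*(-13 - 46))/E(-12*7) = (1523 - ((7 + 53)*(-13 - 46))² - 160*(7 + 53)*(-13 - 46))/(-72 - 12*7) = (1523 - (60*(-59))² - 9600*(-59))/(-72 - 84) = (1523 - 1*(-3540)² - 160*(-3540))/(-156) = (1523 - 1*12531600 + 566400)*(-1/156) = (1523 - 12531600 + 566400)*(-1/156) = -11963677*(-1/156) = 11963677/156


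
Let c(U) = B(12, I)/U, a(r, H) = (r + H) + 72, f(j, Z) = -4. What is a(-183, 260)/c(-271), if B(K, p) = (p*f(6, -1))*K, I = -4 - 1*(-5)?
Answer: 40379/48 ≈ 841.23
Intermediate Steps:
I = 1 (I = -4 + 5 = 1)
a(r, H) = 72 + H + r (a(r, H) = (H + r) + 72 = 72 + H + r)
B(K, p) = -4*K*p (B(K, p) = (p*(-4))*K = (-4*p)*K = -4*K*p)
c(U) = -48/U (c(U) = (-4*12*1)/U = -48/U)
a(-183, 260)/c(-271) = (72 + 260 - 183)/((-48/(-271))) = 149/((-48*(-1/271))) = 149/(48/271) = 149*(271/48) = 40379/48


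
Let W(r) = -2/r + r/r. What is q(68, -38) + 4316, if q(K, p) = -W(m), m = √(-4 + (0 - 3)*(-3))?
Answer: 4315 + 2*√5/5 ≈ 4315.9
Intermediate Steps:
m = √5 (m = √(-4 - 3*(-3)) = √(-4 + 9) = √5 ≈ 2.2361)
W(r) = 1 - 2/r (W(r) = -2/r + 1 = 1 - 2/r)
q(K, p) = -√5*(-2 + √5)/5 (q(K, p) = -(-2 + √5)/(√5) = -√5/5*(-2 + √5) = -√5*(-2 + √5)/5)
q(68, -38) + 4316 = (-1 + 2*√5/5) + 4316 = 4315 + 2*√5/5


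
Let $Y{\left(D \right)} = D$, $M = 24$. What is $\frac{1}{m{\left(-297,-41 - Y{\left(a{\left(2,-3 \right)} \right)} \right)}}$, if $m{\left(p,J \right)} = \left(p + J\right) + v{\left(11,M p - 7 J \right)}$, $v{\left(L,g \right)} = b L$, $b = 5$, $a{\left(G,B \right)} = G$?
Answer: $- \frac{1}{285} \approx -0.0035088$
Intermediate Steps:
$v{\left(L,g \right)} = 5 L$
$m{\left(p,J \right)} = 55 + J + p$ ($m{\left(p,J \right)} = \left(p + J\right) + 5 \cdot 11 = \left(J + p\right) + 55 = 55 + J + p$)
$\frac{1}{m{\left(-297,-41 - Y{\left(a{\left(2,-3 \right)} \right)} \right)}} = \frac{1}{55 - 43 - 297} = \frac{1}{-285} = - \frac{1}{285}$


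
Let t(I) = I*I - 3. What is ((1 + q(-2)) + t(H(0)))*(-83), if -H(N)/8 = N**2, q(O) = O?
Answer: 332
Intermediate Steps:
H(N) = -8*N**2
t(I) = -3 + I**2 (t(I) = I**2 - 3 = -3 + I**2)
((1 + q(-2)) + t(H(0)))*(-83) = ((1 - 2) + (-3 + (-8*0**2)**2))*(-83) = (-1 + (-3 + (-8*0)**2))*(-83) = (-1 + (-3 + 0**2))*(-83) = (-1 + (-3 + 0))*(-83) = (-1 - 3)*(-83) = -4*(-83) = 332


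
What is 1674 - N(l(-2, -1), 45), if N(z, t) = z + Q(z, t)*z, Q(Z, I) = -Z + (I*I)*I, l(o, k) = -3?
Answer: 275061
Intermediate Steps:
Q(Z, I) = I**3 - Z (Q(Z, I) = -Z + I**2*I = -Z + I**3 = I**3 - Z)
N(z, t) = z + z*(t**3 - z) (N(z, t) = z + (t**3 - z)*z = z + z*(t**3 - z))
1674 - N(l(-2, -1), 45) = 1674 - (-3)*(1 + 45**3 - 1*(-3)) = 1674 - (-3)*(1 + 91125 + 3) = 1674 - (-3)*91129 = 1674 - 1*(-273387) = 1674 + 273387 = 275061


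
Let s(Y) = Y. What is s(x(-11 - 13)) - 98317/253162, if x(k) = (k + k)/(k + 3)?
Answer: 480339/253162 ≈ 1.8974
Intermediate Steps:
x(k) = 2*k/(3 + k) (x(k) = (2*k)/(3 + k) = 2*k/(3 + k))
s(x(-11 - 13)) - 98317/253162 = 2*(-11 - 13)/(3 + (-11 - 13)) - 98317/253162 = 2*(-24)/(3 - 24) - 98317*1/253162 = 2*(-24)/(-21) - 98317/253162 = 2*(-24)*(-1/21) - 98317/253162 = 16/7 - 98317/253162 = 480339/253162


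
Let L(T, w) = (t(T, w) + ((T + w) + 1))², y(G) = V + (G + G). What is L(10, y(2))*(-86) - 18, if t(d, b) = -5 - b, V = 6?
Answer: -3114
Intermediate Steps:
y(G) = 6 + 2*G (y(G) = 6 + (G + G) = 6 + 2*G)
L(T, w) = (-4 + T)² (L(T, w) = ((-5 - w) + ((T + w) + 1))² = ((-5 - w) + (1 + T + w))² = (-4 + T)²)
L(10, y(2))*(-86) - 18 = (-4 + 10)²*(-86) - 18 = 6²*(-86) - 18 = 36*(-86) - 18 = -3096 - 18 = -3114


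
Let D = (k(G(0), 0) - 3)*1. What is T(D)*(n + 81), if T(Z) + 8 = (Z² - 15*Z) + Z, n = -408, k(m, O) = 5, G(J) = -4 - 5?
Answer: 10464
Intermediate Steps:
G(J) = -9
D = 2 (D = (5 - 3)*1 = 2*1 = 2)
T(Z) = -8 + Z² - 14*Z (T(Z) = -8 + ((Z² - 15*Z) + Z) = -8 + (Z² - 14*Z) = -8 + Z² - 14*Z)
T(D)*(n + 81) = (-8 + 2² - 14*2)*(-408 + 81) = (-8 + 4 - 28)*(-327) = -32*(-327) = 10464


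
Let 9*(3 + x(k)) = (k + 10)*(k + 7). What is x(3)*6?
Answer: 206/3 ≈ 68.667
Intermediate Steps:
x(k) = -3 + (7 + k)*(10 + k)/9 (x(k) = -3 + ((k + 10)*(k + 7))/9 = -3 + ((10 + k)*(7 + k))/9 = -3 + ((7 + k)*(10 + k))/9 = -3 + (7 + k)*(10 + k)/9)
x(3)*6 = (43/9 + (⅑)*3² + (17/9)*3)*6 = (43/9 + (⅑)*9 + 17/3)*6 = (43/9 + 1 + 17/3)*6 = (103/9)*6 = 206/3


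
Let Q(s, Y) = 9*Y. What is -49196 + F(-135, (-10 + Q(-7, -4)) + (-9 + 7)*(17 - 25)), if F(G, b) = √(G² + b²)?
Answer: -49196 + 15*√85 ≈ -49058.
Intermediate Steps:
-49196 + F(-135, (-10 + Q(-7, -4)) + (-9 + 7)*(17 - 25)) = -49196 + √((-135)² + ((-10 + 9*(-4)) + (-9 + 7)*(17 - 25))²) = -49196 + √(18225 + ((-10 - 36) - 2*(-8))²) = -49196 + √(18225 + (-46 + 16)²) = -49196 + √(18225 + (-30)²) = -49196 + √(18225 + 900) = -49196 + √19125 = -49196 + 15*√85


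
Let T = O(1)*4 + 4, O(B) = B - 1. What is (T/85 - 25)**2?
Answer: 4498641/7225 ≈ 622.65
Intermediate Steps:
O(B) = -1 + B
T = 4 (T = (-1 + 1)*4 + 4 = 0*4 + 4 = 0 + 4 = 4)
(T/85 - 25)**2 = (4/85 - 25)**2 = (-2121/85)**2 = 4498641/7225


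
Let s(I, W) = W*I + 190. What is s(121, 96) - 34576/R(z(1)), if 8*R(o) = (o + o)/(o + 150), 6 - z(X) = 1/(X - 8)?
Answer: -150658614/43 ≈ -3.5037e+6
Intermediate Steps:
z(X) = 6 - 1/(-8 + X) (z(X) = 6 - 1/(X - 8) = 6 - 1/(-8 + X))
R(o) = o/(4*(150 + o)) (R(o) = ((o + o)/(o + 150))/8 = ((2*o)/(150 + o))/8 = (2*o/(150 + o))/8 = o/(4*(150 + o)))
s(I, W) = 190 + I*W (s(I, W) = I*W + 190 = 190 + I*W)
s(121, 96) - 34576/R(z(1)) = (190 + 121*96) - 34576/(((-49 + 6*1)/(-8 + 1))/(4*(150 + (-49 + 6*1)/(-8 + 1)))) = (190 + 11616) - 34576/(((-49 + 6)/(-7))/(4*(150 + (-49 + 6)/(-7)))) = 11806 - 34576/((-⅐*(-43))/(4*(150 - ⅐*(-43)))) = 11806 - 34576/((¼)*(43/7)/(150 + 43/7)) = 11806 - 34576/((¼)*(43/7)/(1093/7)) = 11806 - 34576/((¼)*(43/7)*(7/1093)) = 11806 - 34576/43/4372 = 11806 - 34576*4372/43 = 11806 - 1*151166272/43 = 11806 - 151166272/43 = -150658614/43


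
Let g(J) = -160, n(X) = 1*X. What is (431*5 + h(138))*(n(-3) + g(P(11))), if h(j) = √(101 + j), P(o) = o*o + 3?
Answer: -351265 - 163*√239 ≈ -3.5379e+5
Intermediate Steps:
n(X) = X
P(o) = 3 + o² (P(o) = o² + 3 = 3 + o²)
(431*5 + h(138))*(n(-3) + g(P(11))) = (431*5 + √(101 + 138))*(-3 - 160) = (2155 + √239)*(-163) = -351265 - 163*√239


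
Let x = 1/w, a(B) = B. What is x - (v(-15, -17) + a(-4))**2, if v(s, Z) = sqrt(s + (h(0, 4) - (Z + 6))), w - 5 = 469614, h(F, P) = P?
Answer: -7513903/469619 ≈ -16.000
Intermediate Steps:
w = 469619 (w = 5 + 469614 = 469619)
v(s, Z) = sqrt(-2 + s - Z) (v(s, Z) = sqrt(s + (4 - (Z + 6))) = sqrt(s + (4 - (6 + Z))) = sqrt(s + (4 + (-6 - Z))) = sqrt(s + (-2 - Z)) = sqrt(-2 + s - Z))
x = 1/469619 ≈ 2.1294e-6
x - (v(-15, -17) + a(-4))**2 = 1/469619 - (sqrt(-2 - 15 - 1*(-17)) - 4)**2 = 1/469619 - (sqrt(-2 - 15 + 17) - 4)**2 = 1/469619 - (sqrt(0) - 4)**2 = 1/469619 - (0 - 4)**2 = 1/469619 - 1*(-4)**2 = 1/469619 - 1*16 = 1/469619 - 16 = -7513903/469619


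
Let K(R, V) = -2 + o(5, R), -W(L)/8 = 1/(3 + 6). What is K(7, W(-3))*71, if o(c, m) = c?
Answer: 213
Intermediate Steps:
W(L) = -8/9 (W(L) = -8/(3 + 6) = -8/9)
K(R, V) = 3 (K(R, V) = -2 + 5 = 3)
K(7, W(-3))*71 = 3*71 = 213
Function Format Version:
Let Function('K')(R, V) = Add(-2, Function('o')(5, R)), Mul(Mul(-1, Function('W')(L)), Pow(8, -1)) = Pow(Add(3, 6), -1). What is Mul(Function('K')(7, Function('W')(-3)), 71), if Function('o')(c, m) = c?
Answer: 213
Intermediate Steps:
Function('W')(L) = Rational(-8, 9) (Function('W')(L) = Mul(-8, Pow(Add(3, 6), -1)) = Mul(-8, Pow(9, -1)) = Mul(-8, Rational(1, 9)) = Rational(-8, 9))
Function('K')(R, V) = 3 (Function('K')(R, V) = Add(-2, 5) = 3)
Mul(Function('K')(7, Function('W')(-3)), 71) = Mul(3, 71) = 213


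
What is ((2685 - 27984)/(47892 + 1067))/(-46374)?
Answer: 8433/756808222 ≈ 1.1143e-5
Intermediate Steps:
((2685 - 27984)/(47892 + 1067))/(-46374) = -25299/48959*(-1/46374) = 8433/756808222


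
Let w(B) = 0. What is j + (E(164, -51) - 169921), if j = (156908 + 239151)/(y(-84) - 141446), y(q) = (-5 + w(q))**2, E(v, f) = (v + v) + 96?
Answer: -23970831296/141421 ≈ -1.6950e+5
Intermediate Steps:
E(v, f) = 96 + 2*v (E(v, f) = 2*v + 96 = 96 + 2*v)
y(q) = 25 (y(q) = (-5 + 0)**2 = (-5)**2 = 25)
j = -396059/141421 (j = (156908 + 239151)/(25 - 141446) = 396059/(-141421) = 396059*(-1/141421) = -396059/141421 ≈ -2.8006)
j + (E(164, -51) - 169921) = -396059/141421 + ((96 + 2*164) - 169921) = -396059/141421 + ((96 + 328) - 169921) = -396059/141421 + (424 - 169921) = -396059/141421 - 169497 = -23970831296/141421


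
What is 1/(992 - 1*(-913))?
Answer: 1/1905 ≈ 0.00052493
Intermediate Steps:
1/(992 - 1*(-913)) = 1/(992 + 913) = 1/1905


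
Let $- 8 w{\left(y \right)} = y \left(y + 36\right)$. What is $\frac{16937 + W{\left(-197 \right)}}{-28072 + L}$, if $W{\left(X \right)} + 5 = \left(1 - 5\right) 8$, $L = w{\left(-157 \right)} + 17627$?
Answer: $- \frac{10400}{7889} \approx -1.3183$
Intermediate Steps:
$w{\left(y \right)} = - \frac{y \left(36 + y\right)}{8}$ ($w{\left(y \right)} = - \frac{y \left(y + 36\right)}{8} = - \frac{y \left(36 + y\right)}{8}$)
$L = \frac{122019}{8}$ ($L = \left(- \frac{1}{8}\right) \left(-157\right) \left(36 - 157\right) + 17627 = \left(- \frac{1}{8}\right) \left(-157\right) \left(-121\right) + 17627 = - \frac{18997}{8} + 17627 = \frac{122019}{8} \approx 15252.0$)
$W{\left(X \right)} = -37$ ($W{\left(X \right)} = -5 + \left(1 - 5\right) 8 = -5 - 32 = -37$)
$\frac{16937 + W{\left(-197 \right)}}{-28072 + L} = \frac{16937 - 37}{-28072 + \frac{122019}{8}} = \frac{16900}{- \frac{102557}{8}} = 16900 \left(- \frac{8}{102557}\right) = - \frac{10400}{7889}$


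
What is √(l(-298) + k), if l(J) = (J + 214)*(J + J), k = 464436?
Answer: 70*√105 ≈ 717.29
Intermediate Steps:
l(J) = 2*J*(214 + J) (l(J) = (214 + J)*(2*J) = 2*J*(214 + J))
√(l(-298) + k) = √(2*(-298)*(214 - 298) + 464436) = √(2*(-298)*(-84) + 464436) = √(50064 + 464436) = √514500 = 70*√105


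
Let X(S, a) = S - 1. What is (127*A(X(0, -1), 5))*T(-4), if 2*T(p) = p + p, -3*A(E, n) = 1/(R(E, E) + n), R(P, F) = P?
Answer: 127/3 ≈ 42.333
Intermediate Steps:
X(S, a) = -1 + S
A(E, n) = -1/(3*(E + n))
T(p) = p (T(p) = (p + p)/2 = (2*p)/2 = p)
(127*A(X(0, -1), 5))*T(-4) = (127*(-1/(3*(-1 + 0) + 3*5)))*(-4) = (127*(-1/(3*(-1) + 15)))*(-4) = (127*(-1/(-3 + 15)))*(-4) = (127*(-1/12))*(-4) = -127/12*(-4) = 127/3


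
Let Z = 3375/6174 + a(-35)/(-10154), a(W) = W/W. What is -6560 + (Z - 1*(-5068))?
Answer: -2597233446/1741411 ≈ -1491.5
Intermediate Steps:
a(W) = 1
Z = 951766/1741411 (Z = 3375/6174 + 1/(-10154) = 3375*(1/6174) + 1*(-1/10154) = 375/686 - 1/10154 = 951766/1741411 ≈ 0.54655)
-6560 + (Z - 1*(-5068)) = -6560 + (951766/1741411 - 1*(-5068)) = -6560 + (951766/1741411 + 5068) = -6560 + 8826422714/1741411 = -2597233446/1741411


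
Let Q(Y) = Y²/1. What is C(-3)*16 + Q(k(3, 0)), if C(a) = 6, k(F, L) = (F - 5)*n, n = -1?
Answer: 100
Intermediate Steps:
k(F, L) = 5 - F (k(F, L) = (F - 5)*(-1) = (-5 + F)*(-1) = 5 - F)
Q(Y) = Y² (Q(Y) = Y²*1 = Y²)
C(-3)*16 + Q(k(3, 0)) = 6*16 + (5 - 1*3)² = 96 + (5 - 3)² = 96 + 2² = 96 + 4 = 100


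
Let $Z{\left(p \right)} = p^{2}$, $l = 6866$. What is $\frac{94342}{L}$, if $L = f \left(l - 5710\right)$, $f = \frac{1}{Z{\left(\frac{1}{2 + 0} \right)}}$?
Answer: $\frac{47171}{2312} \approx 20.403$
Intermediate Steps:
$f = 4$ ($f = \frac{1}{\left(\frac{1}{2 + 0}\right)^{2}} = \frac{1}{\left(\frac{1}{2}\right)^{2}} = \frac{1}{\frac{1}{4}} = 4$)
$L = 4624$ ($L = 4 \left(6866 - 5710\right) = 4 \cdot 1156 = 4624$)
$\frac{94342}{L} = \frac{94342}{4624} = 94342 \cdot \frac{1}{4624} = \frac{47171}{2312}$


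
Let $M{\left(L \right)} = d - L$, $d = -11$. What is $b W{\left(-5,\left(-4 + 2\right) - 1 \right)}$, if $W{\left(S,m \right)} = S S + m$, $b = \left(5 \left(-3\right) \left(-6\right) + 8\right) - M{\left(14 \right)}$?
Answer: $2706$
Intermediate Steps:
$M{\left(L \right)} = -11 - L$
$b = 123$ ($b = \left(5 \left(-3\right) \left(-6\right) + 8\right) - \left(-11 - 14\right) = \left(\left(-15\right) \left(-6\right) + 8\right) - \left(-11 - 14\right) = \left(90 + 8\right) - -25 = 98 + 25 = 123$)
$W{\left(S,m \right)} = m + S^{2}$ ($W{\left(S,m \right)} = S^{2} + m = m + S^{2}$)
$b W{\left(-5,\left(-4 + 2\right) - 1 \right)} = 123 \left(\left(\left(-4 + 2\right) - 1\right) + \left(-5\right)^{2}\right) = 123 \left(\left(-2 - 1\right) + 25\right) = 123 \left(-3 + 25\right) = 123 \cdot 22 = 2706$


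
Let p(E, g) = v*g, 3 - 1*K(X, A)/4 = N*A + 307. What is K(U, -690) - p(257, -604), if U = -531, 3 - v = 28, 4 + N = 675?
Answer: 1835644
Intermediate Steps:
N = 671 (N = -4 + 675 = 671)
v = -25 (v = 3 - 1*28 = 3 - 28 = -25)
K(X, A) = -1216 - 2684*A (K(X, A) = 12 - 4*(671*A + 307) = 12 - 4*(307 + 671*A) = 12 + (-1228 - 2684*A) = -1216 - 2684*A)
p(E, g) = -25*g
K(U, -690) - p(257, -604) = (-1216 - 2684*(-690)) - (-25)*(-604) = (-1216 + 1851960) - 1*15100 = 1850744 - 15100 = 1835644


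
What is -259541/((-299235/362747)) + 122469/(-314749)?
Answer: 29632863800492908/94183917015 ≈ 3.1463e+5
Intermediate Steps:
-259541/((-299235/362747)) + 122469/(-314749) = -259541/((-299235*1/362747)) + 122469*(-1/314749) = -259541/(-299235/362747) - 122469/314749 = -259541*(-362747/299235) - 122469/314749 = 94147719127/299235 - 122469/314749 = 29632863800492908/94183917015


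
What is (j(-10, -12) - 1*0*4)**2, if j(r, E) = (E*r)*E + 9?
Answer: 2047761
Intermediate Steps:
j(r, E) = 9 + r*E**2 (j(r, E) = r*E**2 + 9 = 9 + r*E**2)
(j(-10, -12) - 1*0*4)**2 = ((9 - 10*(-12)**2) - 1*0*4)**2 = ((9 - 10*144) + 0*4)**2 = ((9 - 1440) + 0)**2 = (-1431 + 0)**2 = (-1431)**2 = 2047761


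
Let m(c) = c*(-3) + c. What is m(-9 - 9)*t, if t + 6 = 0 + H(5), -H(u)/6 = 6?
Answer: -1512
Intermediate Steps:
H(u) = -36 (H(u) = -6*6 = -36)
m(c) = -2*c (m(c) = -3*c + c = -2*c)
t = -42 (t = -6 + (0 - 36) = -6 - 36 = -42)
m(-9 - 9)*t = -2*(-9 - 9)*(-42) = -2*(-18)*(-42) = 36*(-42) = -1512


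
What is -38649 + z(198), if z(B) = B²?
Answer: 555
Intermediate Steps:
-38649 + z(198) = -38649 + 198² = -38649 + 39204 = 555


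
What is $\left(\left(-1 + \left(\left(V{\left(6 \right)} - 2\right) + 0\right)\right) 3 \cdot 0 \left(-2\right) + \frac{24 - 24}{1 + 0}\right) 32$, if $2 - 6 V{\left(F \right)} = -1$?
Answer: $0$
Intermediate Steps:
$V{\left(F \right)} = \frac{1}{2}$ ($V{\left(F \right)} = \frac{1}{3} - - \frac{1}{6} = \frac{1}{3} + \frac{1}{6} = \frac{1}{2}$)
$\left(\left(-1 + \left(\left(V{\left(6 \right)} - 2\right) + 0\right)\right) 3 \cdot 0 \left(-2\right) + \frac{24 - 24}{1 + 0}\right) 32 = \left(\left(-1 + \left(\left(\frac{1}{2} - 2\right) + 0\right)\right) 3 \cdot 0 \left(-2\right) + \frac{24 - 24}{1 + 0}\right) 32 = \left(\left(-1 + \left(- \frac{3}{2} + 0\right)\right) 0 \left(-2\right) + \frac{0}{1}\right) 32 = \left(\left(-1 - \frac{3}{2}\right) 0 + 0 \cdot 1\right) 32 = \left(\left(- \frac{5}{2}\right) 0 + 0\right) 32 = \left(0 + 0\right) 32 = 0 \cdot 32 = 0$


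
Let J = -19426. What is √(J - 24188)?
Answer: 3*I*√4846 ≈ 208.84*I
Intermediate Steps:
√(J - 24188) = √(-19426 - 24188) = √(-43614) = 3*I*√4846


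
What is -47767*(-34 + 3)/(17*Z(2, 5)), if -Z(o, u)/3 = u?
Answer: -1480777/255 ≈ -5807.0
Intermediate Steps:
Z(o, u) = -3*u
-47767*(-34 + 3)/(17*Z(2, 5)) = -47767/(((-3*5)/(-34 + 3))*17) = -47767/((-15/(-31))*17) = -47767/(-1/31*(-15)*17) = -47767/((15/31)*17) = -47767/255/31 = -47767*31/255 = -1480777/255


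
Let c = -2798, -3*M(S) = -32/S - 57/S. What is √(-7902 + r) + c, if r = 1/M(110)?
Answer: -2798 + 2*I*√15640593/89 ≈ -2798.0 + 88.872*I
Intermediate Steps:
M(S) = 89/(3*S) (M(S) = -(-32/S - 57/S)/3 = -(-89)/(3*S) = 89/(3*S))
r = 330/89 (r = 1/((89/3)/110) = 1/((89/3)*(1/110)) = 1/(89/330) = 330/89 ≈ 3.7079)
√(-7902 + r) + c = √(-7902 + 330/89) - 2798 = √(-702948/89) - 2798 = 2*I*√15640593/89 - 2798 = -2798 + 2*I*√15640593/89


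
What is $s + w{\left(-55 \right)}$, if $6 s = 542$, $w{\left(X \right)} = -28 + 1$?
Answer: $\frac{190}{3} \approx 63.333$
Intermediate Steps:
$w{\left(X \right)} = -27$
$s = \frac{271}{3}$ ($s = \frac{1}{6} \cdot 542 = \frac{271}{3} \approx 90.333$)
$s + w{\left(-55 \right)} = \frac{271}{3} - 27 = \frac{190}{3}$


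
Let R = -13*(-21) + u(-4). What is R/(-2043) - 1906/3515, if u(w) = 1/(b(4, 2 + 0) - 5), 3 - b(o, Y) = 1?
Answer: -14557144/21543435 ≈ -0.67571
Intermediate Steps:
b(o, Y) = 2 (b(o, Y) = 3 - 1*1 = 3 - 1 = 2)
u(w) = -⅓ (u(w) = 1/(2 - 5) = 1/(-3) = -⅓)
R = 818/3 (R = -13*(-21) - ⅓ = 273 - ⅓ = 818/3 ≈ 272.67)
R/(-2043) - 1906/3515 = (818/3)/(-2043) - 1906/3515 = (818/3)*(-1/2043) - 1906*1/3515 = -818/6129 - 1906/3515 = -14557144/21543435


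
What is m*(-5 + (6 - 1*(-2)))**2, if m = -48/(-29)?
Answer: 432/29 ≈ 14.897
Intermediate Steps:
m = 48/29 (m = -48*(-1/29) = 48/29 ≈ 1.6552)
m*(-5 + (6 - 1*(-2)))**2 = 48*(-5 + (6 - 1*(-2)))**2/29 = 48*(-5 + (6 + 2))**2/29 = 48*(-5 + 8)**2/29 = (48/29)*3**2 = (48/29)*9 = 432/29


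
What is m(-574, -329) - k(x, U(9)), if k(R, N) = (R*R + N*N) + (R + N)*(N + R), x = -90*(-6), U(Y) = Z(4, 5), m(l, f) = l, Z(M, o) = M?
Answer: -588126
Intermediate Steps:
U(Y) = 4
x = 540
k(R, N) = N² + R² + (N + R)² (k(R, N) = (R² + N²) + (N + R)*(N + R) = (N² + R²) + (N + R)² = N² + R² + (N + R)²)
m(-574, -329) - k(x, U(9)) = -574 - (4² + 540² + (4 + 540)²) = -574 - (16 + 291600 + 544²) = -574 - (16 + 291600 + 295936) = -574 - 1*587552 = -574 - 587552 = -588126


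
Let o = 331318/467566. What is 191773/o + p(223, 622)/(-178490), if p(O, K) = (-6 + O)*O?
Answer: 47350780216889/174961390 ≈ 2.7064e+5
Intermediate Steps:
o = 165659/233783 (o = 331318*(1/467566) = 165659/233783 ≈ 0.70860)
p(O, K) = O*(-6 + O)
191773/o + p(223, 622)/(-178490) = 191773/(165659/233783) + (223*(-6 + 223))/(-178490) = 191773*(233783/165659) + (223*217)*(-1/178490) = 44833267259/165659 + 48391*(-1/178490) = 44833267259/165659 - 48391/178490 = 47350780216889/174961390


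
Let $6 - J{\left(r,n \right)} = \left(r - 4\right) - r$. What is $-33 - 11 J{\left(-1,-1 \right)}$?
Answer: $-143$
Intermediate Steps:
$J{\left(r,n \right)} = 10$ ($J{\left(r,n \right)} = 6 - \left(\left(r - 4\right) - r\right) = 6 - \left(\left(-4 + r\right) - r\right) = 6 - -4 = 6 + 4 = 10$)
$-33 - 11 J{\left(-1,-1 \right)} = -33 - 110 = -143$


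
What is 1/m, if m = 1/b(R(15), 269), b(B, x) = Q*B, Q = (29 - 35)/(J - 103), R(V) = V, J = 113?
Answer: -9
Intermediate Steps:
Q = -3/5 (Q = (29 - 35)/(113 - 103) = -6/10 = -6*1/10 = -3/5 ≈ -0.60000)
b(B, x) = -3*B/5
m = -1/9 (m = 1/(-3/5*15) = 1/(-9) = -1/9 ≈ -0.11111)
1/m = 1/(-1/9) = -9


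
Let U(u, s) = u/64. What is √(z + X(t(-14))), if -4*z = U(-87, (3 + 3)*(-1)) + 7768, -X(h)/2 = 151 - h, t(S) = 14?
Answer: I*√567209/16 ≈ 47.071*I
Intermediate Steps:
X(h) = -302 + 2*h (X(h) = -2*(151 - h) = -302 + 2*h)
U(u, s) = u/64 (U(u, s) = u*(1/64) = u/64)
z = -497065/256 (z = -((1/64)*(-87) + 7768)/4 = -(-87/64 + 7768)/4 = -¼*497065/64 = -497065/256 ≈ -1941.7)
√(z + X(t(-14))) = √(-497065/256 + (-302 + 2*14)) = √(-497065/256 + (-302 + 28)) = √(-497065/256 - 274) = √(-567209/256) = I*√567209/16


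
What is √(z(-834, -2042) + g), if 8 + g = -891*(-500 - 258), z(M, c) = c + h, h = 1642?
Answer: √674970 ≈ 821.57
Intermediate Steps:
z(M, c) = 1642 + c (z(M, c) = c + 1642 = 1642 + c)
g = 675370 (g = -8 - 891*(-500 - 258) = -8 - 891*(-758) = -8 + 675378 = 675370)
√(z(-834, -2042) + g) = √((1642 - 2042) + 675370) = √(-400 + 675370) = √674970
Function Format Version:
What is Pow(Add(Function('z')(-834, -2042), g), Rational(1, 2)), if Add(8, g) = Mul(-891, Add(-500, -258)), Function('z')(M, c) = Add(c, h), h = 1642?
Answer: Pow(674970, Rational(1, 2)) ≈ 821.57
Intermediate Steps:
Function('z')(M, c) = Add(1642, c) (Function('z')(M, c) = Add(c, 1642) = Add(1642, c))
g = 675370 (g = Add(-8, Mul(-891, Add(-500, -258))) = Add(-8, Mul(-891, -758)) = Add(-8, 675378) = 675370)
Pow(Add(Function('z')(-834, -2042), g), Rational(1, 2)) = Pow(Add(Add(1642, -2042), 675370), Rational(1, 2)) = Pow(Add(-400, 675370), Rational(1, 2)) = Pow(674970, Rational(1, 2))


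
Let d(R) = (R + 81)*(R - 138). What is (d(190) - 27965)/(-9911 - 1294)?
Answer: 13873/11205 ≈ 1.2381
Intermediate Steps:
d(R) = (-138 + R)*(81 + R) (d(R) = (81 + R)*(-138 + R) = (-138 + R)*(81 + R))
(d(190) - 27965)/(-9911 - 1294) = ((-11178 + 190**2 - 57*190) - 27965)/(-9911 - 1294) = ((-11178 + 36100 - 10830) - 27965)/(-11205) = (14092 - 27965)*(-1/11205) = -13873*(-1/11205) = 13873/11205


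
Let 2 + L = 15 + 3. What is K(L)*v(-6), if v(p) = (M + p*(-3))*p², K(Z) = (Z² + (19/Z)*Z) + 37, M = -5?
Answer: 146016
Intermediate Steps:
L = 16 (L = -2 + (15 + 3) = -2 + 18 = 16)
K(Z) = 56 + Z² (K(Z) = (Z² + 19) + 37 = (19 + Z²) + 37 = 56 + Z²)
v(p) = p²*(-5 - 3*p) (v(p) = (-5 + p*(-3))*p² = (-5 - 3*p)*p² = p²*(-5 - 3*p))
K(L)*v(-6) = (56 + 16²)*((-6)²*(-5 - 3*(-6))) = (56 + 256)*(36*(-5 + 18)) = 312*(36*13) = 312*468 = 146016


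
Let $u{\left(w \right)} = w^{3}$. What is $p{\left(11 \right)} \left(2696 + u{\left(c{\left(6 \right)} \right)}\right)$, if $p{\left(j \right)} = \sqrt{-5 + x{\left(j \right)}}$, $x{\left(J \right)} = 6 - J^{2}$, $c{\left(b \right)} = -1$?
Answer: $5390 i \sqrt{30} \approx 29522.0 i$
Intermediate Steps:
$p{\left(j \right)} = \sqrt{1 - j^{2}}$ ($p{\left(j \right)} = \sqrt{-5 - \left(-6 + j^{2}\right)} = \sqrt{1 - j^{2}}$)
$p{\left(11 \right)} \left(2696 + u{\left(c{\left(6 \right)} \right)}\right) = \sqrt{1 - 11^{2}} \left(2696 + \left(-1\right)^{3}\right) = \sqrt{1 - 121} \left(2696 - 1\right) = \sqrt{1 - 121} \cdot 2695 = \sqrt{-120} \cdot 2695 = 2 i \sqrt{30} \cdot 2695 = 5390 i \sqrt{30}$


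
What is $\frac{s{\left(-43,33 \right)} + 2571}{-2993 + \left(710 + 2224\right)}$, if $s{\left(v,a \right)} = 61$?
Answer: $- \frac{2632}{59} \approx -44.61$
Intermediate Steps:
$\frac{s{\left(-43,33 \right)} + 2571}{-2993 + \left(710 + 2224\right)} = \frac{61 + 2571}{-2993 + \left(710 + 2224\right)} = \frac{2632}{-2993 + 2934} = \frac{2632}{-59} = 2632 \left(- \frac{1}{59}\right) = - \frac{2632}{59}$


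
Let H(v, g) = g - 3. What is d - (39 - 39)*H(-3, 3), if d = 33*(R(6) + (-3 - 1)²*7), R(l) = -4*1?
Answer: 3564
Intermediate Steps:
H(v, g) = -3 + g
R(l) = -4
d = 3564 (d = 33*(-4 + (-3 - 1)²*7) = 33*(-4 + (-4)²*7) = 33*(-4 + 16*7) = 33*(-4 + 112) = 33*108 = 3564)
d - (39 - 39)*H(-3, 3) = 3564 - (39 - 39)*(-3 + 3) = 3564 - 0*0 = 3564 - 1*0 = 3564 + 0 = 3564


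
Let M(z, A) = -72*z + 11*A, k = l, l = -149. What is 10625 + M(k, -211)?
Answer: 19032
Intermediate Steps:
k = -149
10625 + M(k, -211) = 10625 + (-72*(-149) + 11*(-211)) = 10625 + (10728 - 2321) = 10625 + 8407 = 19032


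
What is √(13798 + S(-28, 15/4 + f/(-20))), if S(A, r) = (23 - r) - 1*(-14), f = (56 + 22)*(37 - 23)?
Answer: √1388585/10 ≈ 117.84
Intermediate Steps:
f = 1092 (f = 78*14 = 1092)
S(A, r) = 37 - r (S(A, r) = (23 - r) + 14 = 37 - r)
√(13798 + S(-28, 15/4 + f/(-20))) = √(13798 + (37 - (15/4 + 1092/(-20)))) = √(13798 + (37 - (15*(¼) + 1092*(-1/20)))) = √(13798 + (37 - (15/4 - 273/5))) = √(13798 + (37 - 1*(-1017/20))) = √(13798 + (37 + 1017/20)) = √(13798 + 1757/20) = √(277717/20) = √1388585/10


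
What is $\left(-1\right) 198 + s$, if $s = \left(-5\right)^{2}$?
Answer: $-173$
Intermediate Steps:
$s = 25$
$\left(-1\right) 198 + s = \left(-1\right) 198 + 25 = -198 + 25 = -173$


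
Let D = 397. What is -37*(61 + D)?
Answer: -16946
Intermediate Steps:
-37*(61 + D) = -37*(61 + 397) = -37*458 = -16946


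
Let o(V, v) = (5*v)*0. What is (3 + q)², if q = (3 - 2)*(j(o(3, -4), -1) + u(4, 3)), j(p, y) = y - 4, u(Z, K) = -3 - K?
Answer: 64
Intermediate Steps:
o(V, v) = 0
j(p, y) = -4 + y
q = -11 (q = (3 - 2)*((-4 - 1) + (-3 - 1*3)) = 1*(-5 + (-3 - 3)) = 1*(-5 - 6) = 1*(-11) = -11)
(3 + q)² = (3 - 11)² = (-8)² = 64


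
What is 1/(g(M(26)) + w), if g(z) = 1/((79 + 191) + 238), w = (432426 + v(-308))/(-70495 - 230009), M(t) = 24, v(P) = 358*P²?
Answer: -4770501/545991200 ≈ -0.0087373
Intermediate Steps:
w = -17196869/150252 (w = (432426 + 358*(-308)²)/(-70495 - 230009) = (432426 + 358*94864)/(-300504) = (432426 + 33961312)*(-1/300504) = 34393738*(-1/300504) = -17196869/150252 ≈ -114.45)
g(z) = 1/508 (g(z) = 1/(270 + 238) = 1/508)
1/(g(M(26)) + w) = 1/(1/508 - 17196869/150252) = 1/(-545991200/4770501) = -4770501/545991200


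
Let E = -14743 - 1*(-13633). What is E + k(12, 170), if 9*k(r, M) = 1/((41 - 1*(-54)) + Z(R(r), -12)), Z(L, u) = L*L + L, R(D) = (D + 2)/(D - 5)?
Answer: -1008989/909 ≈ -1110.0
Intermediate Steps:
R(D) = (2 + D)/(-5 + D)
E = -1110 (E = -14743 + 13633 = -1110)
Z(L, u) = L + L² (Z(L, u) = L² + L = L + L²)
k(r, M) = 1/(9*(95 + (1 + (2 + r)/(-5 + r))*(2 + r)/(-5 + r))) (k(r, M) = 1/(9*((41 - 1*(-54)) + ((2 + r)/(-5 + r))*(1 + (2 + r)/(-5 + r)))) = 1/(9*((41 + 54) + (1 + (2 + r)/(-5 + r))*(2 + r)/(-5 + r))) = 1/(9*(95 + (1 + (2 + r)/(-5 + r))*(2 + r)/(-5 + r))))
E + k(12, 170) = -1110 + (25 + 12² - 10*12)/(9*(2369 - 949*12 + 97*12²)) = -1110 + (25 + 144 - 120)/(9*(2369 - 11388 + 97*144)) = -1110 + (⅑)*49/(2369 - 11388 + 13968) = -1110 + (⅑)*49/4949 = -1110 + (⅑)*(1/4949)*49 = -1110 + 1/909 = -1008989/909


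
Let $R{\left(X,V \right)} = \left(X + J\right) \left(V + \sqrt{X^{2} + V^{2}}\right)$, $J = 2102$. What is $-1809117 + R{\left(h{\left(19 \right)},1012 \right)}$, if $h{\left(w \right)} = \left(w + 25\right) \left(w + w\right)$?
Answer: $2010171 + 166056 \sqrt{1973} \approx 9.3861 \cdot 10^{6}$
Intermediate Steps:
$h{\left(w \right)} = 2 w \left(25 + w\right)$ ($h{\left(w \right)} = \left(25 + w\right) 2 w = 2 w \left(25 + w\right)$)
$R{\left(X,V \right)} = \left(2102 + X\right) \left(V + \sqrt{V^{2} + X^{2}}\right)$ ($R{\left(X,V \right)} = \left(X + 2102\right) \left(V + \sqrt{X^{2} + V^{2}}\right) = \left(2102 + X\right) \left(V + \sqrt{V^{2} + X^{2}}\right)$)
$-1809117 + R{\left(h{\left(19 \right)},1012 \right)} = -1809117 + \left(2102 \cdot 1012 + 2102 \sqrt{1012^{2} + \left(2 \cdot 19 \left(25 + 19\right)\right)^{2}} + 1012 \cdot 2 \cdot 19 \left(25 + 19\right) + 2 \cdot 19 \left(25 + 19\right) \sqrt{1012^{2} + \left(2 \cdot 19 \left(25 + 19\right)\right)^{2}}\right) = -1809117 + \left(2127224 + 2102 \sqrt{1024144 + \left(2 \cdot 19 \cdot 44\right)^{2}} + 1012 \cdot 2 \cdot 19 \cdot 44 + 2 \cdot 19 \cdot 44 \sqrt{1024144 + \left(2 \cdot 19 \cdot 44\right)^{2}}\right) = -1809117 + \left(2127224 + 2102 \sqrt{1024144 + 1672^{2}} + 1012 \cdot 1672 + 1672 \sqrt{1024144 + 1672^{2}}\right) = -1809117 + \left(2127224 + 2102 \sqrt{1024144 + 2795584} + 1692064 + 1672 \sqrt{1024144 + 2795584}\right) = -1809117 + \left(2127224 + 2102 \sqrt{3819728} + 1692064 + 1672 \sqrt{3819728}\right) = -1809117 + \left(2127224 + 2102 \cdot 44 \sqrt{1973} + 1692064 + 1672 \cdot 44 \sqrt{1973}\right) = -1809117 + \left(2127224 + 92488 \sqrt{1973} + 1692064 + 73568 \sqrt{1973}\right) = -1809117 + \left(3819288 + 166056 \sqrt{1973}\right) = 2010171 + 166056 \sqrt{1973}$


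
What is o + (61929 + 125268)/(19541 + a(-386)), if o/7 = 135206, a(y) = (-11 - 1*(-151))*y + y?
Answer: 33016441973/34885 ≈ 9.4644e+5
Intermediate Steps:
a(y) = 141*y (a(y) = (-11 + 151)*y + y = 140*y + y = 141*y)
o = 946442 (o = 7*135206 = 946442)
o + (61929 + 125268)/(19541 + a(-386)) = 946442 + (61929 + 125268)/(19541 + 141*(-386)) = 946442 + 187197/(19541 - 54426) = 946442 + 187197/(-34885) = 946442 + 187197*(-1/34885) = 946442 - 187197/34885 = 33016441973/34885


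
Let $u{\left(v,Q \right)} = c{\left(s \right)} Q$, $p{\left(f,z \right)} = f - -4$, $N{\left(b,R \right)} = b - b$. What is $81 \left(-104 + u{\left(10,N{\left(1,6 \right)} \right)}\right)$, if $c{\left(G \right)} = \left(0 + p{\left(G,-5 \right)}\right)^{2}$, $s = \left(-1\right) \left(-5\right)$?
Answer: $-8424$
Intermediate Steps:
$N{\left(b,R \right)} = 0$
$p{\left(f,z \right)} = 4 + f$ ($p{\left(f,z \right)} = f + 4 = 4 + f$)
$s = 5$
$c{\left(G \right)} = \left(4 + G\right)^{2}$ ($c{\left(G \right)} = \left(0 + \left(4 + G\right)\right)^{2} = \left(4 + G\right)^{2}$)
$u{\left(v,Q \right)} = 81 Q$ ($u{\left(v,Q \right)} = \left(4 + 5\right)^{2} Q = 9^{2} Q = 81 Q$)
$81 \left(-104 + u{\left(10,N{\left(1,6 \right)} \right)}\right) = 81 \left(-104 + 81 \cdot 0\right) = 81 \left(-104 + 0\right) = 81 \left(-104\right) = -8424$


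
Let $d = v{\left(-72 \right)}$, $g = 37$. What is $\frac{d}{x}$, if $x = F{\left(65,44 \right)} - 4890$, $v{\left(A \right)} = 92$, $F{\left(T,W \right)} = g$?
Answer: $- \frac{4}{211} \approx -0.018957$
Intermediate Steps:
$F{\left(T,W \right)} = 37$
$x = -4853$ ($x = 37 - 4890 = -4853$)
$d = 92$
$\frac{d}{x} = \frac{92}{-4853} = 92 \left(- \frac{1}{4853}\right) = - \frac{4}{211}$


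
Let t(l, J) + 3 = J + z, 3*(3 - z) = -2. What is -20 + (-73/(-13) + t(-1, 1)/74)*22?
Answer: 150121/1443 ≈ 104.03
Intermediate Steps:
z = 11/3 (z = 3 - 1/3*(-2) = 3 + 2/3 = 11/3 ≈ 3.6667)
t(l, J) = 2/3 + J (t(l, J) = -3 + (J + 11/3) = -3 + (11/3 + J) = 2/3 + J)
-20 + (-73/(-13) + t(-1, 1)/74)*22 = -20 + (-73/(-13) + (2/3 + 1)/74)*22 = -20 + (-73*(-1/13) + (5/3)*(1/74))*22 = -20 + (73/13 + 5/222)*22 = -20 + (16271/2886)*22 = -20 + 178981/1443 = 150121/1443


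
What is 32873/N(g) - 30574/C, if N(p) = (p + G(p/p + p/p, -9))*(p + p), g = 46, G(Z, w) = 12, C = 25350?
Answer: 335093843/67633800 ≈ 4.9545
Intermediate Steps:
N(p) = 2*p*(12 + p) (N(p) = (p + 12)*(p + p) = (12 + p)*(2*p) = 2*p*(12 + p))
32873/N(g) - 30574/C = 32873/((2*46*(12 + 46))) - 30574/25350 = 32873/((2*46*58)) - 30574*1/25350 = 32873/5336 - 15287/12675 = 335093843/67633800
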